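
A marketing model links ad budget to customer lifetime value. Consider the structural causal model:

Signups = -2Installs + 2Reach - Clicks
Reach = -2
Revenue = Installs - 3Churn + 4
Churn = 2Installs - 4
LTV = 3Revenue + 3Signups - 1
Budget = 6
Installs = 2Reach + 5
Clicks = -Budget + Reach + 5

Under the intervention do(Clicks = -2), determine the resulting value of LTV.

20

The intervention breaks the incoming arrows to Clicks: Clicks = -Budget + Reach + 5 no longer applies, and Clicks = -2.
Installs = 2Reach + 5  [with Reach=-2]  = 1
Signups = -2Installs + 2Reach - Clicks  [with Installs=1, Reach=-2, Clicks=-2]  = -4
Churn = 2Installs - 4  [with Installs=1]  = -2
Revenue = Installs - 3Churn + 4  [with Installs=1, Churn=-2]  = 11
LTV = 3Revenue + 3Signups - 1  [with Revenue=11, Signups=-4]  = 20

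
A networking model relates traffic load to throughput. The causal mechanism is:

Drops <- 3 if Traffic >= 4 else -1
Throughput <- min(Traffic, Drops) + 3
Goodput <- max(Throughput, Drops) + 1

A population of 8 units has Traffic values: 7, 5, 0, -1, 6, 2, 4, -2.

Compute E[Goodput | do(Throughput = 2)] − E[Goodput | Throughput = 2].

do(Throughput=2) breaks Throughput's dependence on Traffic. With Throughput=2 fixed, Goodput across the units is 4, 4, 3, 3, 4, 3, 4, 3, mean 3.5.
Observing Throughput=2 restricts to units where Throughput's equation naturally yields 2: Traffic ∈ {0, -1, 2}. In that subpopulation Goodput = 3, 3, 3, mean 3.
Difference = 3.5 − 3 = 0.5.

0.5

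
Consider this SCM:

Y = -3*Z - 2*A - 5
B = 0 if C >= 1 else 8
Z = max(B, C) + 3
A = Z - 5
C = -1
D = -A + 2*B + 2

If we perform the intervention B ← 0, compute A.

Under do(B=0), the mechanism B = 0 if C >= 1 else 8 is discarded; B is fixed at 0.
Z = max(B, C) + 3  [with B=0, C=-1]  = 3
A = Z - 5  [with Z=3]  = -2

-2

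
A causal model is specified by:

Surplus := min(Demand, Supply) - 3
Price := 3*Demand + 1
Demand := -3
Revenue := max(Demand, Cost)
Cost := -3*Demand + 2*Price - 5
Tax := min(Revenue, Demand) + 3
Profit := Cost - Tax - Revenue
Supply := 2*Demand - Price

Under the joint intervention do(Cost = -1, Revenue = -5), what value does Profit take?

Under do(Cost = -1, Revenue = -5), each intervened variable's structural equation is replaced by its fixed value.
Tax = min(Revenue, Demand) + 3  [with Revenue=-5, Demand=-3]  = -2
Profit = Cost - Tax - Revenue  [with Cost=-1, Tax=-2, Revenue=-5]  = 6

6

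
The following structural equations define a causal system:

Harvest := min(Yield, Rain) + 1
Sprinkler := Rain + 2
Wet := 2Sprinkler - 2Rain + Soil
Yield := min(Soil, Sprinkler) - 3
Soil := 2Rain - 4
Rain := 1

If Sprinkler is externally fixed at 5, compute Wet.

6

Under do(Sprinkler=5), the mechanism Sprinkler := Rain + 2 is discarded; Sprinkler is fixed at 5.
Soil = 2Rain - 4  [with Rain=1]  = -2
Wet = 2Sprinkler - 2Rain + Soil  [with Sprinkler=5, Rain=1, Soil=-2]  = 6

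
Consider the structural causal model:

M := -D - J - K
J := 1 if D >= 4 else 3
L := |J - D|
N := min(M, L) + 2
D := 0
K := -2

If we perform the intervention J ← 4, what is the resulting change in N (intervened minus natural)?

-1

The intervention breaks the incoming arrows to J: J := 1 if D >= 4 else 3 no longer applies, and J = 4.
M = -D - J - K  [with D=0, J=4, K=-2]  = -2
L = |J - D|  [with J=4, D=0]  = 4
N = min(M, L) + 2  [with M=-2, L=4]  = 0
Without intervention: J = 1 if D >= 4 else 3  [with D=0]  = 3; M = -D - J - K  [with D=0, J=3, K=-2]  = -1; L = |J - D|  [with J=3, D=0]  = 3; N = min(M, L) + 2  [with M=-1, L=3]  = 1.
Change = 0 − 1 = -1.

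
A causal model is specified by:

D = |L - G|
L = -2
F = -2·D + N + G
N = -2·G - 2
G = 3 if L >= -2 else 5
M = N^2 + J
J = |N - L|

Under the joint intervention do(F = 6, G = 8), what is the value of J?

16

The joint intervention fixes F = 6, G = 8, removing each variable's own equation.
N = -2·G - 2  [with G=8]  = -18
J = |N - L|  [with N=-18, L=-2]  = 16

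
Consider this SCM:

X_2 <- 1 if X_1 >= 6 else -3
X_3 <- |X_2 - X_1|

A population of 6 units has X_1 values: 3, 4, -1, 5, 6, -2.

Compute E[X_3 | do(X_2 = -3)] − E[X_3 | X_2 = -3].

do(X_2=-3) breaks X_2's dependence on X_1. With X_2=-3 fixed, X_3 across the units is 6, 7, 2, 8, 9, 1, mean 5.5.
Conditioning on X_2=-3 selects the 5 unit(s) with X_1 ∈ {3, 4, -1, 5, -2}. Their X_3 values: 6, 7, 2, 8, 1. Mean = 4.8.
Difference = 5.5 − 4.8 = 0.7.

0.7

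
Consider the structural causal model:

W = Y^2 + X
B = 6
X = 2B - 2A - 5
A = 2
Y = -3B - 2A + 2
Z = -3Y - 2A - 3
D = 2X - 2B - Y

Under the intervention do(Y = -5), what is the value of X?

The intervention breaks the incoming arrows to Y: Y = -3B - 2A + 2 no longer applies, and Y = -5.
X is not downstream of the intervention, so its value is determined by the original equations.
X = 2B - 2A - 5  [with B=6, A=2]  = 3

3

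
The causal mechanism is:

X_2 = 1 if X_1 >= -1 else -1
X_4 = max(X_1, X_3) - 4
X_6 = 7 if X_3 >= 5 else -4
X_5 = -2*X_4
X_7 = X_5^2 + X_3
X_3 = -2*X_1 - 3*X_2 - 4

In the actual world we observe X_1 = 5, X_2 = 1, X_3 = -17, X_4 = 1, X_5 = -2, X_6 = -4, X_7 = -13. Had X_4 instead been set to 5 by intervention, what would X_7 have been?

The intervention breaks the incoming arrows to X_4: X_4 = max(X_1, X_3) - 4 no longer applies, and X_4 = 5.
X_2 = 1 if X_1 >= -1 else -1  [with X_1=5]  = 1
X_3 = -2*X_1 - 3*X_2 - 4  [with X_1=5, X_2=1]  = -17
X_5 = -2*X_4  [with X_4=5]  = -10
X_7 = X_5^2 + X_3  [with X_5=-10, X_3=-17]  = 83

83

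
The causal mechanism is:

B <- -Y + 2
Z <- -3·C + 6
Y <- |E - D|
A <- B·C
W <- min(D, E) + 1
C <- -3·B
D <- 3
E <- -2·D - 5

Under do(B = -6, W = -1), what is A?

Under do(B = -6, W = -1), each intervened variable's structural equation is replaced by its fixed value.
C = -3·B  [with B=-6]  = 18
A = B·C  [with B=-6, C=18]  = -108

-108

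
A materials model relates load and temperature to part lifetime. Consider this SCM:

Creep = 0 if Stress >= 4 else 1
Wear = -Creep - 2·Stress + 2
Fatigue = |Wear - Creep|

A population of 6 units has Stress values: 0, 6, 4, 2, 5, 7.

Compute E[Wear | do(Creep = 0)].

-6

Every unit gets Creep=0 under the intervention. Wear values become 2, -10, -6, -2, -8, -12; E[Wear|do(Creep=0)] = -6.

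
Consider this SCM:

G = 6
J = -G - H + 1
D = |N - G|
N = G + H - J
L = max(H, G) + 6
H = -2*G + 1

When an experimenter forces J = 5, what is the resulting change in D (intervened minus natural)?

-1

Under do(J=5), the mechanism J = -G - H + 1 is discarded; J is fixed at 5.
H = -2*G + 1  [with G=6]  = -11
N = G + H - J  [with G=6, H=-11, J=5]  = -10
D = |N - G|  [with N=-10, G=6]  = 16
Without intervention: H = -2*G + 1  [with G=6]  = -11; J = -G - H + 1  [with G=6, H=-11]  = 6; N = G + H - J  [with G=6, H=-11, J=6]  = -11; D = |N - G|  [with N=-11, G=6]  = 17.
Change = 16 − 17 = -1.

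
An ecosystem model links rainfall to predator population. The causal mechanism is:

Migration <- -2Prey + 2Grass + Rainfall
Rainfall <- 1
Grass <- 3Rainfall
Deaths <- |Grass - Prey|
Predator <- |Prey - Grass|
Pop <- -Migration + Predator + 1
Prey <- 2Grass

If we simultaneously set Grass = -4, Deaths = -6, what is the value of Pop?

The joint intervention fixes Grass = -4, Deaths = -6, removing each variable's own equation.
Prey = 2Grass  [with Grass=-4]  = -8
Predator = |Prey - Grass|  [with Prey=-8, Grass=-4]  = 4
Migration = -2Prey + 2Grass + Rainfall  [with Prey=-8, Grass=-4, Rainfall=1]  = 9
Pop = -Migration + Predator + 1  [with Migration=9, Predator=4]  = -4

-4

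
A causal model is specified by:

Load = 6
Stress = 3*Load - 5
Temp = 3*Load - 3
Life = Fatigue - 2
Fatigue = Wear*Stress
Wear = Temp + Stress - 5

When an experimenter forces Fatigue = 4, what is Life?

2

The intervention breaks the incoming arrows to Fatigue: Fatigue = Wear*Stress no longer applies, and Fatigue = 4.
Life = Fatigue - 2  [with Fatigue=4]  = 2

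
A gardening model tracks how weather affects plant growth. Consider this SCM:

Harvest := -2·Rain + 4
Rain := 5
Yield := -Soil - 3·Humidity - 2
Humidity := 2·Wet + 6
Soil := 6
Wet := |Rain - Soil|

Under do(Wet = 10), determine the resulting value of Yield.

do(Wet=10) replaces the equation Wet := |Rain - Soil| with the constant Wet = 10.
Humidity = 2·Wet + 6  [with Wet=10]  = 26
Yield = -Soil - 3·Humidity - 2  [with Soil=6, Humidity=26]  = -86

-86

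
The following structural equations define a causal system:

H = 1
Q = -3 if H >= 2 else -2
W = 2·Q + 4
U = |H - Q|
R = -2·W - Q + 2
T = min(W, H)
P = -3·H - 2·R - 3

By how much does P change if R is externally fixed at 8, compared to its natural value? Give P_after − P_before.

-8

Under do(R=8), the mechanism R = -2·W - Q + 2 is discarded; R is fixed at 8.
P = -3·H - 2·R - 3  [with H=1, R=8]  = -22
Without intervention: Q = -3 if H >= 2 else -2  [with H=1]  = -2; W = 2·Q + 4  [with Q=-2]  = 0; R = -2·W - Q + 2  [with W=0, Q=-2]  = 4; P = -3·H - 2·R - 3  [with H=1, R=4]  = -14.
Change = -22 − (-14) = -8.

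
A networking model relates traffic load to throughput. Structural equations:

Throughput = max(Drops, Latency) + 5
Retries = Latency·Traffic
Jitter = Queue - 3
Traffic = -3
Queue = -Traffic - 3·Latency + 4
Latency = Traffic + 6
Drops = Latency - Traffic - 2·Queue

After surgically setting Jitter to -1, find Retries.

do(Jitter=-1) replaces the equation Jitter = Queue - 3 with the constant Jitter = -1.
Since Retries is not a descendant of the intervened variable, it is unaffected.
Latency = Traffic + 6  [with Traffic=-3]  = 3
Retries = Latency·Traffic  [with Latency=3, Traffic=-3]  = -9

-9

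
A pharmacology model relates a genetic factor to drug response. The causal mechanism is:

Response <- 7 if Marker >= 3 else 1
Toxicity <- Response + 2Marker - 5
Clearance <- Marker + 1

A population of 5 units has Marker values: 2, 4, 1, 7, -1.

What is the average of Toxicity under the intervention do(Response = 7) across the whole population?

7.2

do(Response=7) breaks Response's dependence on Marker. With Response=7 fixed, Toxicity across the units is 6, 10, 4, 16, 0, mean 7.2.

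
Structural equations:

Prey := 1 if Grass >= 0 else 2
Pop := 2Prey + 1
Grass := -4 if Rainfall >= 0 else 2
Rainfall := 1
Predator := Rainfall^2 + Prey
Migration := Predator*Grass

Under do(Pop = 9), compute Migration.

-12

do(Pop=9) replaces the equation Pop := 2Prey + 1 with the constant Pop = 9.
Since Migration is not a descendant of the intervened variable, it is unaffected.
Grass = -4 if Rainfall >= 0 else 2  [with Rainfall=1]  = -4
Prey = 1 if Grass >= 0 else 2  [with Grass=-4]  = 2
Predator = Rainfall^2 + Prey  [with Rainfall=1, Prey=2]  = 3
Migration = Predator*Grass  [with Predator=3, Grass=-4]  = -12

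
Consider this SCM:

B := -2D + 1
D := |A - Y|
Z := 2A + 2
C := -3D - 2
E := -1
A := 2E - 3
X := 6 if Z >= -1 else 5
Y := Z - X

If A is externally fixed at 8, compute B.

-7

Under do(A=8), the mechanism A := 2E - 3 is discarded; A is fixed at 8.
Z = 2A + 2  [with A=8]  = 18
X = 6 if Z >= -1 else 5  [with Z=18]  = 6
Y = Z - X  [with Z=18, X=6]  = 12
D = |A - Y|  [with A=8, Y=12]  = 4
B = -2D + 1  [with D=4]  = -7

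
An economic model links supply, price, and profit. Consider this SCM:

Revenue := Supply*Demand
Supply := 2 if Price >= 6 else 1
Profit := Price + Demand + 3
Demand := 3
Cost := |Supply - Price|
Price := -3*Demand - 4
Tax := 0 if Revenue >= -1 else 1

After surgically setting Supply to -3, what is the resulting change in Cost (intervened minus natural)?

-4

The intervention breaks the incoming arrows to Supply: Supply := 2 if Price >= 6 else 1 no longer applies, and Supply = -3.
Price = -3*Demand - 4  [with Demand=3]  = -13
Cost = |Supply - Price|  [with Supply=-3, Price=-13]  = 10
Without intervention: Price = -3*Demand - 4  [with Demand=3]  = -13; Supply = 2 if Price >= 6 else 1  [with Price=-13]  = 1; Cost = |Supply - Price|  [with Supply=1, Price=-13]  = 14.
Change = 10 − 14 = -4.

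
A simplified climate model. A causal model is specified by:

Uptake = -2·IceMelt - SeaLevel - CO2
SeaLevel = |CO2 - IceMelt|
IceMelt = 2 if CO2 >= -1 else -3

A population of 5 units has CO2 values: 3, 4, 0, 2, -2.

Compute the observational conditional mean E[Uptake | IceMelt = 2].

-7.5

Observing IceMelt=2 restricts to units where IceMelt's equation naturally yields 2: CO2 ∈ {3, 4, 0, 2}. In that subpopulation Uptake = -8, -10, -6, -6, mean -7.5.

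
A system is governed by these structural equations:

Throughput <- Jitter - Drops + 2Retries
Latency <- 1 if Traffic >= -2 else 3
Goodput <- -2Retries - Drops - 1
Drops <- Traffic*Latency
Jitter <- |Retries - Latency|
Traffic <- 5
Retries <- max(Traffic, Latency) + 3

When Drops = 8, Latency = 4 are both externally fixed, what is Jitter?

Setting Drops = 8, Latency = 4 by intervention discards those variables' equations.
Retries = max(Traffic, Latency) + 3  [with Traffic=5, Latency=4]  = 8
Jitter = |Retries - Latency|  [with Retries=8, Latency=4]  = 4

4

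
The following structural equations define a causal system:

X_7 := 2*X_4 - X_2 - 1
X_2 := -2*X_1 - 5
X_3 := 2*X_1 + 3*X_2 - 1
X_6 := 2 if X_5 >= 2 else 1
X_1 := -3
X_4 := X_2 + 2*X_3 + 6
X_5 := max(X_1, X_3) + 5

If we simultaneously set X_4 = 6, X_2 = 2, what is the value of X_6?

2

The joint intervention fixes X_4 = 6, X_2 = 2, removing each variable's own equation.
X_3 = 2*X_1 + 3*X_2 - 1  [with X_1=-3, X_2=2]  = -1
X_5 = max(X_1, X_3) + 5  [with X_1=-3, X_3=-1]  = 4
X_6 = 2 if X_5 >= 2 else 1  [with X_5=4]  = 2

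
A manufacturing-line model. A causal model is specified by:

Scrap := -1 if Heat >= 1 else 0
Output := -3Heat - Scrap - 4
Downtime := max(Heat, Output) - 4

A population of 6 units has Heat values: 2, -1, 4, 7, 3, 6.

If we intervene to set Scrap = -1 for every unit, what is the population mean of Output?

do(Scrap=-1) breaks Scrap's dependence on Heat. With Scrap=-1 fixed, Output across the units is -9, 0, -15, -24, -12, -21, mean -13.5.

-13.5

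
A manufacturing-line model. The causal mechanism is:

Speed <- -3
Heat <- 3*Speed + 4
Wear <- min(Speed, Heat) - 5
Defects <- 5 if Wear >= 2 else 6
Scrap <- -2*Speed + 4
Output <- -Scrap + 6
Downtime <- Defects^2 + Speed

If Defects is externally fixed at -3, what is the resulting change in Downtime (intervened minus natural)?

-27

The intervention breaks the incoming arrows to Defects: Defects <- 5 if Wear >= 2 else 6 no longer applies, and Defects = -3.
Downtime = Defects^2 + Speed  [with Defects=-3, Speed=-3]  = 6
Without intervention: Heat = 3*Speed + 4  [with Speed=-3]  = -5; Wear = min(Speed, Heat) - 5  [with Speed=-3, Heat=-5]  = -10; Defects = 5 if Wear >= 2 else 6  [with Wear=-10]  = 6; Downtime = Defects^2 + Speed  [with Defects=6, Speed=-3]  = 33.
Change = 6 − 33 = -27.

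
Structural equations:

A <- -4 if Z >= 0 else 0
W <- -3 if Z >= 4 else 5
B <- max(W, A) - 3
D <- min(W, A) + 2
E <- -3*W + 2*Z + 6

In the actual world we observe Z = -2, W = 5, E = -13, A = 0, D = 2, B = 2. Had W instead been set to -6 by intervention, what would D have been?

-4

do(W=-6) replaces the equation W <- -3 if Z >= 4 else 5 with the constant W = -6.
A = -4 if Z >= 0 else 0  [with Z=-2]  = 0
D = min(W, A) + 2  [with W=-6, A=0]  = -4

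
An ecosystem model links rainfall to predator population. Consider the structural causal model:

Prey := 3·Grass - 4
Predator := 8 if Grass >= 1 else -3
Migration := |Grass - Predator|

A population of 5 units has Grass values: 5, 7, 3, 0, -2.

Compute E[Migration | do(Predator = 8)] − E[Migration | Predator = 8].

The intervention sets Predator=8 in all 5 units regardless of Grass. Recomputing Migration per unit gives 3, 1, 5, 8, 10; average 5.4.
Observing Predator=8 restricts to units where Predator's equation naturally yields 8: Grass ∈ {5, 7, 3}. In that subpopulation Migration = 3, 1, 5, mean 3.
Difference = 5.4 − 3 = 2.4.

2.4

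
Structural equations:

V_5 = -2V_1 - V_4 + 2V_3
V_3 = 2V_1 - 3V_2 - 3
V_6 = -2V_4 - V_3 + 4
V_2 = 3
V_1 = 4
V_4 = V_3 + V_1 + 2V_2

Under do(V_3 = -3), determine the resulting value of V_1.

4

Under do(V_3=-3), the mechanism V_3 = 2V_1 - 3V_2 - 3 is discarded; V_3 is fixed at -3.
V_1 is not downstream of the intervention, so its value is determined by the original equations.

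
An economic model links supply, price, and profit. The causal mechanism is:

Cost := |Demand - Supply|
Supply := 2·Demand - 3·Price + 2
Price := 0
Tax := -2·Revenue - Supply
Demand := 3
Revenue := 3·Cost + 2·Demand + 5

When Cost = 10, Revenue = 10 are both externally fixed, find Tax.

-28

The joint intervention fixes Cost = 10, Revenue = 10, removing each variable's own equation.
Supply = 2·Demand - 3·Price + 2  [with Demand=3, Price=0]  = 8
Tax = -2·Revenue - Supply  [with Revenue=10, Supply=8]  = -28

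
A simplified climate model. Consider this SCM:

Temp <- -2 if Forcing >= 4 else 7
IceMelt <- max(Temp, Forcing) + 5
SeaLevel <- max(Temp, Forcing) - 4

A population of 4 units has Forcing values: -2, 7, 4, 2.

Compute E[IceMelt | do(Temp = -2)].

The intervention sets Temp=-2 in all 4 units regardless of Forcing. Recomputing IceMelt per unit gives 3, 12, 9, 7; average 7.75.

7.75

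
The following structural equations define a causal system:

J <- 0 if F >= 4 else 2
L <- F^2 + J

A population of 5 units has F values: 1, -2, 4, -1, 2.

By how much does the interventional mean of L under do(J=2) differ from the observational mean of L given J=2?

2.7

Under do(J=2), J's equation is replaced by J=2 for every unit. Per-unit L: 3, 6, 18, 3, 6. Mean = 7.2.
Conditioning on J=2 selects the 4 unit(s) with F ∈ {1, -2, -1, 2}. Their L values: 3, 6, 3, 6. Mean = 4.5.
Difference = 7.2 − 4.5 = 2.7.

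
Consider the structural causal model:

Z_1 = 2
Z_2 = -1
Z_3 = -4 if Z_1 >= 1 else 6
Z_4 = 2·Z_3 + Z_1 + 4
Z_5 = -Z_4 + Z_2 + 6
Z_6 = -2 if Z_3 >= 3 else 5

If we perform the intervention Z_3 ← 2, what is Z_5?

-5

do(Z_3=2) replaces the equation Z_3 = -4 if Z_1 >= 1 else 6 with the constant Z_3 = 2.
Z_4 = 2·Z_3 + Z_1 + 4  [with Z_3=2, Z_1=2]  = 10
Z_5 = -Z_4 + Z_2 + 6  [with Z_4=10, Z_2=-1]  = -5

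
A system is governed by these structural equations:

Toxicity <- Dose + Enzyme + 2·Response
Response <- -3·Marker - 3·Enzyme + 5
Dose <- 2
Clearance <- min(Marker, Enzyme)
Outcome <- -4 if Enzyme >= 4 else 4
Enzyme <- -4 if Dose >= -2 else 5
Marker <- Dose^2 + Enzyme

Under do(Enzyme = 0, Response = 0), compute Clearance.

0

The joint intervention fixes Enzyme = 0, Response = 0, removing each variable's own equation.
Marker = Dose^2 + Enzyme  [with Dose=2, Enzyme=0]  = 4
Clearance = min(Marker, Enzyme)  [with Marker=4, Enzyme=0]  = 0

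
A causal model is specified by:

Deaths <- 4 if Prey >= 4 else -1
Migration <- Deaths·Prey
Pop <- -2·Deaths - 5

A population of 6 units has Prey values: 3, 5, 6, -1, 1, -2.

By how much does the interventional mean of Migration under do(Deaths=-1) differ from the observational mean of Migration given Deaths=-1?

Every unit gets Deaths=-1 under the intervention. Migration values become -3, -5, -6, 1, -1, 2; E[Migration|do(Deaths=-1)] = -2.
Conditioning on Deaths=-1 selects the 4 unit(s) with Prey ∈ {3, -1, 1, -2}. Their Migration values: -3, 1, -1, 2. Mean = -0.25.
Difference = -2 − (-0.25) = -1.75.

-1.75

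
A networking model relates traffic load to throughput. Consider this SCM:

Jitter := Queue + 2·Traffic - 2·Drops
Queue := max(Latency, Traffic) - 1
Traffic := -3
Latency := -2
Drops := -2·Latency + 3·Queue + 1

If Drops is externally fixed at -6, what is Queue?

Under do(Drops=-6), the mechanism Drops := -2·Latency + 3·Queue + 1 is discarded; Drops is fixed at -6.
Since Queue is not a descendant of the intervened variable, it is unaffected.
Queue = max(Latency, Traffic) - 1  [with Latency=-2, Traffic=-3]  = -3

-3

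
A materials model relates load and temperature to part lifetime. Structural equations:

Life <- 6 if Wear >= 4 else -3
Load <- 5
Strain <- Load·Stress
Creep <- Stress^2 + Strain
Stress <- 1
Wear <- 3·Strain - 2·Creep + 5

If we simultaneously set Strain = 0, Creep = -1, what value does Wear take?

7

Setting Strain = 0, Creep = -1 by intervention discards those variables' equations.
Wear = 3·Strain - 2·Creep + 5  [with Strain=0, Creep=-1]  = 7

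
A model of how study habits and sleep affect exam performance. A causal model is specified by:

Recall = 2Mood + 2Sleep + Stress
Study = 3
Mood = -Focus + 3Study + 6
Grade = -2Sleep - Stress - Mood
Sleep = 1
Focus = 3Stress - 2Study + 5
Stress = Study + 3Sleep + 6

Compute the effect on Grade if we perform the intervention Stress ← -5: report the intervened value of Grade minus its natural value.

-34

The intervention breaks the incoming arrows to Stress: Stress = Study + 3Sleep + 6 no longer applies, and Stress = -5.
Focus = 3Stress - 2Study + 5  [with Stress=-5, Study=3]  = -16
Mood = -Focus + 3Study + 6  [with Focus=-16, Study=3]  = 31
Grade = -2Sleep - Stress - Mood  [with Sleep=1, Stress=-5, Mood=31]  = -28
Without intervention: Stress = Study + 3Sleep + 6  [with Study=3, Sleep=1]  = 12; Focus = 3Stress - 2Study + 5  [with Stress=12, Study=3]  = 35; Mood = -Focus + 3Study + 6  [with Focus=35, Study=3]  = -20; Grade = -2Sleep - Stress - Mood  [with Sleep=1, Stress=12, Mood=-20]  = 6.
Change = -28 − 6 = -34.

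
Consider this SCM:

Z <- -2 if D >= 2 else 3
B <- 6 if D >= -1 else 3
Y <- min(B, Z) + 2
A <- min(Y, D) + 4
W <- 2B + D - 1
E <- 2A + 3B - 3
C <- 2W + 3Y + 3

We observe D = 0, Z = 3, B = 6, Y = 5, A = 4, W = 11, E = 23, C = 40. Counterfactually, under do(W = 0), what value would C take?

Intervening sets W = 0 and removes its equation (W <- 2B + D - 1).
Z = -2 if D >= 2 else 3  [with D=0]  = 3
B = 6 if D >= -1 else 3  [with D=0]  = 6
Y = min(B, Z) + 2  [with B=6, Z=3]  = 5
C = 2W + 3Y + 3  [with W=0, Y=5]  = 18

18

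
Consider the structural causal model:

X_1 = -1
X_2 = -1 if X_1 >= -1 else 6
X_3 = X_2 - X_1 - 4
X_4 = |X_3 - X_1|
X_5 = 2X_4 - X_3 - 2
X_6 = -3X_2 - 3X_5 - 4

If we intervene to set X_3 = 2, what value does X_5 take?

2

do(X_3=2) replaces the equation X_3 = X_2 - X_1 - 4 with the constant X_3 = 2.
X_4 = |X_3 - X_1|  [with X_3=2, X_1=-1]  = 3
X_5 = 2X_4 - X_3 - 2  [with X_4=3, X_3=2]  = 2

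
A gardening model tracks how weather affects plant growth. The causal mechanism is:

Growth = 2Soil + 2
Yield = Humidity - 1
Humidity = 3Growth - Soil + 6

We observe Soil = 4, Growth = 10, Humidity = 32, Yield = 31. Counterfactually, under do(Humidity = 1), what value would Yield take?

0

The intervention breaks the incoming arrows to Humidity: Humidity = 3Growth - Soil + 6 no longer applies, and Humidity = 1.
Yield = Humidity - 1  [with Humidity=1]  = 0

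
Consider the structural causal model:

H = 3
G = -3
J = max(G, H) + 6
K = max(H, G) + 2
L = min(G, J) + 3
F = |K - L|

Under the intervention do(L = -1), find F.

6

The intervention breaks the incoming arrows to L: L = min(G, J) + 3 no longer applies, and L = -1.
K = max(H, G) + 2  [with H=3, G=-3]  = 5
F = |K - L|  [with K=5, L=-1]  = 6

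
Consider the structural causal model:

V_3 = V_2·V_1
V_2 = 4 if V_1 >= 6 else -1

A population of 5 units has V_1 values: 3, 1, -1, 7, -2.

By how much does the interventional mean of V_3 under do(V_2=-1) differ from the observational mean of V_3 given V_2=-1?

Under do(V_2=-1), V_2's equation is replaced by V_2=-1 for every unit. Per-unit V_3: -3, -1, 1, -7, 2. Mean = -1.6.
Observing V_2=-1 restricts to units where V_2's equation naturally yields -1: V_1 ∈ {3, 1, -1, -2}. In that subpopulation V_3 = -3, -1, 1, 2, mean -0.25.
Difference = -1.6 − (-0.25) = -1.35.

-1.35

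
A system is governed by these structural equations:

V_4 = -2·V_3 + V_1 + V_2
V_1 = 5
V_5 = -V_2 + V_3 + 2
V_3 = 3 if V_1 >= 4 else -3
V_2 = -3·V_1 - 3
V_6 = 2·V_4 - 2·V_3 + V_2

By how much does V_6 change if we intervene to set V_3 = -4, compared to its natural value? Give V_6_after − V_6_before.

42

The intervention breaks the incoming arrows to V_3: V_3 = 3 if V_1 >= 4 else -3 no longer applies, and V_3 = -4.
V_2 = -3·V_1 - 3  [with V_1=5]  = -18
V_4 = -2·V_3 + V_1 + V_2  [with V_3=-4, V_1=5, V_2=-18]  = -5
V_6 = 2·V_4 - 2·V_3 + V_2  [with V_4=-5, V_3=-4, V_2=-18]  = -20
Without intervention: V_2 = -3·V_1 - 3  [with V_1=5]  = -18; V_3 = 3 if V_1 >= 4 else -3  [with V_1=5]  = 3; V_4 = -2·V_3 + V_1 + V_2  [with V_3=3, V_1=5, V_2=-18]  = -19; V_6 = 2·V_4 - 2·V_3 + V_2  [with V_4=-19, V_3=3, V_2=-18]  = -62.
Change = -20 − (-62) = 42.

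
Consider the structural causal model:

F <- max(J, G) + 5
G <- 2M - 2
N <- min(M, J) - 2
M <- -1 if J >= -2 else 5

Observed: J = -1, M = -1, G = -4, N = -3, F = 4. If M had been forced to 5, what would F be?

13

do(M=5) replaces the equation M <- -1 if J >= -2 else 5 with the constant M = 5.
G = 2M - 2  [with M=5]  = 8
F = max(J, G) + 5  [with J=-1, G=8]  = 13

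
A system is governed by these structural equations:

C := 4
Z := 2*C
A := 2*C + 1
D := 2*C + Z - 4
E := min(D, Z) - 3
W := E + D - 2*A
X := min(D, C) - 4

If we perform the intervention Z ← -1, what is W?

Under do(Z=-1), the mechanism Z := 2*C is discarded; Z is fixed at -1.
A = 2*C + 1  [with C=4]  = 9
D = 2*C + Z - 4  [with C=4, Z=-1]  = 3
E = min(D, Z) - 3  [with D=3, Z=-1]  = -4
W = E + D - 2*A  [with E=-4, D=3, A=9]  = -19

-19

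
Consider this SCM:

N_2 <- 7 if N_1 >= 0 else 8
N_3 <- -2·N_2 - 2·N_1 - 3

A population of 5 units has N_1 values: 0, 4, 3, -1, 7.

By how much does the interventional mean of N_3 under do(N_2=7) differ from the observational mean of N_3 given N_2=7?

1.8

The intervention sets N_2=7 in all 5 units regardless of N_1. Recomputing N_3 per unit gives -17, -25, -23, -15, -31; average -22.2.
Conditioning on N_2=7 selects the 4 unit(s) with N_1 ∈ {0, 4, 3, 7}. Their N_3 values: -17, -25, -23, -31. Mean = -24.
Difference = -22.2 − (-24) = 1.8.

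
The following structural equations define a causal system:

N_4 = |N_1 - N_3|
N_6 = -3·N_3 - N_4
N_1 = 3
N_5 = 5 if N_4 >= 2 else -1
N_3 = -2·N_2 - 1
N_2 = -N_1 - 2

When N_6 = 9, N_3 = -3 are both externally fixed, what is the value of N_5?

5

Under do(N_6 = 9, N_3 = -3), each intervened variable's structural equation is replaced by its fixed value.
N_4 = |N_1 - N_3|  [with N_1=3, N_3=-3]  = 6
N_5 = 5 if N_4 >= 2 else -1  [with N_4=6]  = 5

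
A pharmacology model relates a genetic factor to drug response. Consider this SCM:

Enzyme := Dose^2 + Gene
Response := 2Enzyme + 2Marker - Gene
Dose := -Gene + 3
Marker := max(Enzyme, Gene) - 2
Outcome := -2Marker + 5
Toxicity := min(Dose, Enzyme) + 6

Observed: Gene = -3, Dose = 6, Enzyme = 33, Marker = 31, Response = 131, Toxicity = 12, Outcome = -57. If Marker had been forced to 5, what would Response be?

79

Intervening sets Marker = 5 and removes its equation (Marker := max(Enzyme, Gene) - 2).
Dose = -Gene + 3  [with Gene=-3]  = 6
Enzyme = Dose^2 + Gene  [with Dose=6, Gene=-3]  = 33
Response = 2Enzyme + 2Marker - Gene  [with Enzyme=33, Marker=5, Gene=-3]  = 79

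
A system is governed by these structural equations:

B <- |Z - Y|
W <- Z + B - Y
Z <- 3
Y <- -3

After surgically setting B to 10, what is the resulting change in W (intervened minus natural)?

4

The intervention breaks the incoming arrows to B: B <- |Z - Y| no longer applies, and B = 10.
W = Z + B - Y  [with Z=3, B=10, Y=-3]  = 16
Without intervention: B = |Z - Y|  [with Z=3, Y=-3]  = 6; W = Z + B - Y  [with Z=3, B=6, Y=-3]  = 12.
Change = 16 − 12 = 4.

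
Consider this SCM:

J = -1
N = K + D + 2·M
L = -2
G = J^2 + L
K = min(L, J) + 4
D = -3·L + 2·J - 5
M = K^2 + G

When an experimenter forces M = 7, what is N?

15

Intervening sets M = 7 and removes its equation (M = K^2 + G).
K = min(L, J) + 4  [with L=-2, J=-1]  = 2
D = -3·L + 2·J - 5  [with L=-2, J=-1]  = -1
N = K + D + 2·M  [with K=2, D=-1, M=7]  = 15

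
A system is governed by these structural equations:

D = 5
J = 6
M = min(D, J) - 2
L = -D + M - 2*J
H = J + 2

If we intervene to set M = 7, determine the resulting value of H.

do(M=7) replaces the equation M = min(D, J) - 2 with the constant M = 7.
H is not downstream of the intervention, so its value is determined by the original equations.
H = J + 2  [with J=6]  = 8

8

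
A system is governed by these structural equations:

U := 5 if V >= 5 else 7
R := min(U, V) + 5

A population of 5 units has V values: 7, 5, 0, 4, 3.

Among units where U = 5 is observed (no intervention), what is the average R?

10

E[R|U=5] averages over only the 2 units with U=5 (V = 7, 5): R = 10, 10, mean 10.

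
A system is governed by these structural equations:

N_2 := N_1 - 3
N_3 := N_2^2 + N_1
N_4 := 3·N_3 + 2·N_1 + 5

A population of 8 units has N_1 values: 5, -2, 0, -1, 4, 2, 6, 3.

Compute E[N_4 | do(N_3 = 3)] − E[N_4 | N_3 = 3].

Every unit gets N_3=3 under the intervention. N_4 values become 24, 10, 14, 12, 22, 18, 26, 20; E[N_4|do(N_3=3)] = 18.25.
Observing N_3=3 restricts to units where N_3's equation naturally yields 3: N_1 ∈ {2, 3}. In that subpopulation N_4 = 18, 20, mean 19.
Difference = 18.25 − 19 = -0.75.

-0.75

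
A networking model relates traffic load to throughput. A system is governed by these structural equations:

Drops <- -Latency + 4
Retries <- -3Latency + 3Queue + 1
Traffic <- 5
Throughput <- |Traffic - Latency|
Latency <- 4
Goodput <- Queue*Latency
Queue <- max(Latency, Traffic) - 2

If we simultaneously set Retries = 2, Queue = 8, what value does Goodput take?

32

The joint intervention fixes Retries = 2, Queue = 8, removing each variable's own equation.
Goodput = Queue*Latency  [with Queue=8, Latency=4]  = 32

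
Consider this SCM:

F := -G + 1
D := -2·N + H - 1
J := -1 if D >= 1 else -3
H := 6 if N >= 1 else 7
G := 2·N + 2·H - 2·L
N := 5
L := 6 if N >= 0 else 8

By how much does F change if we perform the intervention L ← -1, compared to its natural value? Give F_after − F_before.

-14

The intervention breaks the incoming arrows to L: L := 6 if N >= 0 else 8 no longer applies, and L = -1.
H = 6 if N >= 1 else 7  [with N=5]  = 6
G = 2·N + 2·H - 2·L  [with N=5, H=6, L=-1]  = 24
F = -G + 1  [with G=24]  = -23
Without intervention: H = 6 if N >= 1 else 7  [with N=5]  = 6; L = 6 if N >= 0 else 8  [with N=5]  = 6; G = 2·N + 2·H - 2·L  [with N=5, H=6, L=6]  = 10; F = -G + 1  [with G=10]  = -9.
Change = -23 − (-9) = -14.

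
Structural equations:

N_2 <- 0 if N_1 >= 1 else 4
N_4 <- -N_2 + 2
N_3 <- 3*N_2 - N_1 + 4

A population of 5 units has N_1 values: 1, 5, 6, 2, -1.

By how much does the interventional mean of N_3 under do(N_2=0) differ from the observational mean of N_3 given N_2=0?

0.9

Every unit gets N_2=0 under the intervention. N_3 values become 3, -1, -2, 2, 5; E[N_3|do(N_2=0)] = 1.4.
Observing N_2=0 restricts to units where N_2's equation naturally yields 0: N_1 ∈ {1, 5, 6, 2}. In that subpopulation N_3 = 3, -1, -2, 2, mean 0.5.
Difference = 1.4 − 0.5 = 0.9.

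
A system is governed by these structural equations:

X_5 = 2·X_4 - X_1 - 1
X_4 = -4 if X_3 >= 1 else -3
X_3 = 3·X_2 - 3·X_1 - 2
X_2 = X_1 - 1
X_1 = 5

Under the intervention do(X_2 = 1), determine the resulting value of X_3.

The intervention breaks the incoming arrows to X_2: X_2 = X_1 - 1 no longer applies, and X_2 = 1.
X_3 = 3·X_2 - 3·X_1 - 2  [with X_2=1, X_1=5]  = -14

-14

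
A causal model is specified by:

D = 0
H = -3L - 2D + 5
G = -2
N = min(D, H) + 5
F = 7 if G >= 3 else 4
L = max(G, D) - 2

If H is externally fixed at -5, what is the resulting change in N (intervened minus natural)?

-5

Intervening sets H = -5 and removes its equation (H = -3L - 2D + 5).
N = min(D, H) + 5  [with D=0, H=-5]  = 0
Without intervention: L = max(G, D) - 2  [with G=-2, D=0]  = -2; H = -3L - 2D + 5  [with L=-2, D=0]  = 11; N = min(D, H) + 5  [with D=0, H=11]  = 5.
Change = 0 − 5 = -5.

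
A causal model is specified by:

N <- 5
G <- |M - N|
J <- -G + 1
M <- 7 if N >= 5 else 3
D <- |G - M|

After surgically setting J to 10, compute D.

The intervention breaks the incoming arrows to J: J <- -G + 1 no longer applies, and J = 10.
Since D is not a descendant of the intervened variable, it is unaffected.
M = 7 if N >= 5 else 3  [with N=5]  = 7
G = |M - N|  [with M=7, N=5]  = 2
D = |G - M|  [with G=2, M=7]  = 5

5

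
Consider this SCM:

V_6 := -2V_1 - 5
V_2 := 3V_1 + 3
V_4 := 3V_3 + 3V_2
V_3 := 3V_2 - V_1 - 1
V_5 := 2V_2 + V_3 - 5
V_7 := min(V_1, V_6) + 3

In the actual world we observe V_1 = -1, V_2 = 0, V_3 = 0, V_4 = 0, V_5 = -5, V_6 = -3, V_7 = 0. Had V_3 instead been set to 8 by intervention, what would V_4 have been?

24

The intervention breaks the incoming arrows to V_3: V_3 := 3V_2 - V_1 - 1 no longer applies, and V_3 = 8.
V_2 = 3V_1 + 3  [with V_1=-1]  = 0
V_4 = 3V_3 + 3V_2  [with V_3=8, V_2=0]  = 24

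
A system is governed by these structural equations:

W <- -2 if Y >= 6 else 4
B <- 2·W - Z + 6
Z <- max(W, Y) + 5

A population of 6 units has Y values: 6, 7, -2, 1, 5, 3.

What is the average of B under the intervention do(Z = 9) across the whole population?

1

Every unit gets Z=9 under the intervention. B values become -7, -7, 5, 5, 5, 5; E[B|do(Z=9)] = 1.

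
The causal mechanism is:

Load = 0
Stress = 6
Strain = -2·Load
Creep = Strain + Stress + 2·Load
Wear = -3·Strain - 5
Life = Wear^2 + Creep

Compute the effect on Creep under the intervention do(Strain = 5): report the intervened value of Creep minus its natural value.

5

The intervention breaks the incoming arrows to Strain: Strain = -2·Load no longer applies, and Strain = 5.
Creep = Strain + Stress + 2·Load  [with Strain=5, Stress=6, Load=0]  = 11
Without intervention: Strain = -2·Load  [with Load=0]  = 0; Creep = Strain + Stress + 2·Load  [with Strain=0, Stress=6, Load=0]  = 6.
Change = 11 − 6 = 5.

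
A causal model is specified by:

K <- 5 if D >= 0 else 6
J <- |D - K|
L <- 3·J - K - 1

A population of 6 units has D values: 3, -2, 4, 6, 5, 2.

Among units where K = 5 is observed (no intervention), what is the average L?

E[L|K=5] averages over only the 5 units with K=5 (D = 3, 4, 6, 5, 2): L = 0, -3, -3, -6, 3, mean -1.8.

-1.8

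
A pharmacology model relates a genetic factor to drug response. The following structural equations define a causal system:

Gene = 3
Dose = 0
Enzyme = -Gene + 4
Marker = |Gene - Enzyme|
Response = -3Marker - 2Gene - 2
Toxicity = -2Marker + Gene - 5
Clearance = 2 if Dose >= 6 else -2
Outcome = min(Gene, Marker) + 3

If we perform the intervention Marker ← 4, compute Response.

-20

Intervening sets Marker = 4 and removes its equation (Marker = |Gene - Enzyme|).
Response = -3Marker - 2Gene - 2  [with Marker=4, Gene=3]  = -20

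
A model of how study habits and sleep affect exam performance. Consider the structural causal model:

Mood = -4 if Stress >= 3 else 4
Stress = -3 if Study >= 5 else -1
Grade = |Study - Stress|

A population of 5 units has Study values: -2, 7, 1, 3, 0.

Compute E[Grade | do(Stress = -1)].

do(Stress=-1) breaks Stress's dependence on Study. With Stress=-1 fixed, Grade across the units is 1, 8, 2, 4, 1, mean 3.2.

3.2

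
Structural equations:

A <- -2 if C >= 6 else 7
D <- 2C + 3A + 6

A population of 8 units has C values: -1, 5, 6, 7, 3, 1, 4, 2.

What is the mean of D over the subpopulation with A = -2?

Observing A=-2 restricts to units where A's equation naturally yields -2: C ∈ {6, 7}. In that subpopulation D = 12, 14, mean 13.

13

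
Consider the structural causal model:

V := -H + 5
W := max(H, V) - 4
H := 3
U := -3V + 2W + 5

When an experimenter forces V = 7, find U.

-10

Under do(V=7), the mechanism V := -H + 5 is discarded; V is fixed at 7.
W = max(H, V) - 4  [with H=3, V=7]  = 3
U = -3V + 2W + 5  [with V=7, W=3]  = -10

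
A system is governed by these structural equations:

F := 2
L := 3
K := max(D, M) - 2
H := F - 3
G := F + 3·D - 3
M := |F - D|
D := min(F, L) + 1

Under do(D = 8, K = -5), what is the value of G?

23

The joint intervention fixes D = 8, K = -5, removing each variable's own equation.
G = F + 3·D - 3  [with F=2, D=8]  = 23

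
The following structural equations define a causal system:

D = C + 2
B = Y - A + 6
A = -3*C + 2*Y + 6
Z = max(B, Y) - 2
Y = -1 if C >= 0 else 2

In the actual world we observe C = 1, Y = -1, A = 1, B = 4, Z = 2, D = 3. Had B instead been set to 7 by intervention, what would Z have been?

Intervening sets B = 7 and removes its equation (B = Y - A + 6).
Y = -1 if C >= 0 else 2  [with C=1]  = -1
Z = max(B, Y) - 2  [with B=7, Y=-1]  = 5

5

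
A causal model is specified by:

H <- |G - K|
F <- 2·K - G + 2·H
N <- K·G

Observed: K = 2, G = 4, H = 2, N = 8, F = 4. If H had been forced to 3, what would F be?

6

do(H=3) replaces the equation H <- |G - K| with the constant H = 3.
F = 2·K - G + 2·H  [with K=2, G=4, H=3]  = 6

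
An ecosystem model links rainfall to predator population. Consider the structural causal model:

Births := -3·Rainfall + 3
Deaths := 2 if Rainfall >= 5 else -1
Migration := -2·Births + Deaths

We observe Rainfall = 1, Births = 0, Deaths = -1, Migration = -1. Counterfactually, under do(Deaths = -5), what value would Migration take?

-5

The intervention breaks the incoming arrows to Deaths: Deaths := 2 if Rainfall >= 5 else -1 no longer applies, and Deaths = -5.
Births = -3·Rainfall + 3  [with Rainfall=1]  = 0
Migration = -2·Births + Deaths  [with Births=0, Deaths=-5]  = -5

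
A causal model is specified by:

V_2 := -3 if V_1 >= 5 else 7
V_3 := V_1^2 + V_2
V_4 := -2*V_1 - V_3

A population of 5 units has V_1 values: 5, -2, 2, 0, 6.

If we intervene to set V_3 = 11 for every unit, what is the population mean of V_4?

-15.4

Every unit gets V_3=11 under the intervention. V_4 values become -21, -7, -15, -11, -23; E[V_4|do(V_3=11)] = -15.4.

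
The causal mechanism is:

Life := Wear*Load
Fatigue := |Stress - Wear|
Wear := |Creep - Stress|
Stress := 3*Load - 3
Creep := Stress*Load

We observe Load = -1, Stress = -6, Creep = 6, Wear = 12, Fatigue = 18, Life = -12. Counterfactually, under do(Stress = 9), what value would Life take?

-18

Under do(Stress=9), the mechanism Stress := 3*Load - 3 is discarded; Stress is fixed at 9.
Creep = Stress*Load  [with Stress=9, Load=-1]  = -9
Wear = |Creep - Stress|  [with Creep=-9, Stress=9]  = 18
Life = Wear*Load  [with Wear=18, Load=-1]  = -18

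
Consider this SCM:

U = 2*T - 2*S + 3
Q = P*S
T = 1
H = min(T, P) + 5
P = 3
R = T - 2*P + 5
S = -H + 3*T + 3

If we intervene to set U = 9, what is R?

0

Intervening sets U = 9 and removes its equation (U = 2*T - 2*S + 3).
No directed path runs from U to R, so R keeps its natural value.
R = T - 2*P + 5  [with T=1, P=3]  = 0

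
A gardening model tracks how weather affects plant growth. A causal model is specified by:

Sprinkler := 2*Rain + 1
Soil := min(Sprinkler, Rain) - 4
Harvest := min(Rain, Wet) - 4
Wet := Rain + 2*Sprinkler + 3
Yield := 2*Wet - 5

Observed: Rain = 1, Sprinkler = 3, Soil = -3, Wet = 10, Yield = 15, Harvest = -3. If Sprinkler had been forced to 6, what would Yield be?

do(Sprinkler=6) replaces the equation Sprinkler := 2*Rain + 1 with the constant Sprinkler = 6.
Wet = Rain + 2*Sprinkler + 3  [with Rain=1, Sprinkler=6]  = 16
Yield = 2*Wet - 5  [with Wet=16]  = 27

27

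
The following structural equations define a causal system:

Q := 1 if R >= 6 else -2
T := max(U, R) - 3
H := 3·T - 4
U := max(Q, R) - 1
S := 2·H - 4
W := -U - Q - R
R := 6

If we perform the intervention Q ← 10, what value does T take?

6

Under do(Q=10), the mechanism Q := 1 if R >= 6 else -2 is discarded; Q is fixed at 10.
U = max(Q, R) - 1  [with Q=10, R=6]  = 9
T = max(U, R) - 3  [with U=9, R=6]  = 6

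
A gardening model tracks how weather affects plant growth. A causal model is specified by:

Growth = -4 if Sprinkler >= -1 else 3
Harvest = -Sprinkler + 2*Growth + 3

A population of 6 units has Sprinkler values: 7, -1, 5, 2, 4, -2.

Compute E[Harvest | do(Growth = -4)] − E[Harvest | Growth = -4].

0.9

The intervention sets Growth=-4 in all 6 units regardless of Sprinkler. Recomputing Harvest per unit gives -12, -4, -10, -7, -9, -3; average -7.5.
Observing Growth=-4 restricts to units where Growth's equation naturally yields -4: Sprinkler ∈ {7, -1, 5, 2, 4}. In that subpopulation Harvest = -12, -4, -10, -7, -9, mean -8.4.
Difference = -7.5 − (-8.4) = 0.9.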